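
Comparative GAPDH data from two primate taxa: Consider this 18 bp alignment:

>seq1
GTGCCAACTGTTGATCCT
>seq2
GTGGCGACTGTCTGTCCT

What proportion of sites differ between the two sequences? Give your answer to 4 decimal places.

0.2778

The sequences differ at 5 of 18 positions (sites 4, 6, 12, 13, 14).
p = 5/18 = 0.277777… ≈ 0.2778 (to 4 d.p.).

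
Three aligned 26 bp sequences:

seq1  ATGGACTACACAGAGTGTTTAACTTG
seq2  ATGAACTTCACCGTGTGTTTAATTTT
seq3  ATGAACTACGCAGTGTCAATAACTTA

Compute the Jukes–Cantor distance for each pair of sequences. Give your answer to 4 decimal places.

d(seq1,seq2) = 0.2758, d(seq1,seq3) = 0.3335, d(seq2,seq3) = 0.3961

seq1–seq2: 6/26 sites differ → p ≈ 0.230769, d = −0.75 ln(1 − 0.307692) = 0.275793 ≈ 0.2758.
seq1–seq3: 7/26 sites differ → p ≈ 0.269231, d = −0.75 ln(1 − 0.358975) = 0.333515 ≈ 0.3335.
seq2–seq3: 8/26 sites differ → p ≈ 0.307692, d = −0.75 ln(1 − 0.410256) = 0.396050 ≈ 0.3961.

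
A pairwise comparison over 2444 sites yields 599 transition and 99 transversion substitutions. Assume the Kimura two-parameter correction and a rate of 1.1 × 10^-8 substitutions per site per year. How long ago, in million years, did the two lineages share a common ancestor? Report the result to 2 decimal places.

18.15

P = 599/2444 ≈ 0.24509 and Q = 99/2444 ≈ 0.040507.
Under the Kimura two-parameter model, d = −½ ln(1 − 2P − Q) − ¼ ln(1 − 2Q).
1 − 2P − Q = 0.469313, giving −½ ln(0.469313) = 0.378243.
1 − 2Q = 0.918986, giving −¼ ln(0.918986) = 0.021121.
d = 0.378243 + 0.021121 = 0.399364.
Under a molecular clock d = 2μt, so t = d/(2μ) = 0.399364 / (2 × 1.1 × 10^-8) = 18.15 million years.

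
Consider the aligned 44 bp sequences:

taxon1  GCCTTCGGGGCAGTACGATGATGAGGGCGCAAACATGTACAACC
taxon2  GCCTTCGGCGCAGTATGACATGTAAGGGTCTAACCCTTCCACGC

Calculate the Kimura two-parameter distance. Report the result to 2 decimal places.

Of 44 sites, 5 differences are transitions and 12 are transversions, so P = 5/44 ≈ 0.113636 and Q = 12/44 ≈ 0.272727.
Under the Kimura two-parameter model, d = −½ ln(1 − 2P − Q) − ¼ ln(1 − 2Q).
1 − 2P − Q = 0.500001, giving −½ ln(0.500001) = 0.346573.
1 − 2Q = 0.454546, giving −¼ ln(0.454546) = 0.197114.
d = 0.346573 + 0.197114 = 0.543687.

0.54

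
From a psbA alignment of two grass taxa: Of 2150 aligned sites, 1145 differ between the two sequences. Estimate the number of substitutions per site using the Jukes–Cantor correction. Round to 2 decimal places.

0.93

p = 1145/2150 ≈ 0.532558.
d = −(3/4) ln(1 − 4p/3) = −0.75 ln(1 − 0.710077) = −0.75 ln(0.289923)
  = −0.75 × (-1.238140) = 0.928605 substitutions/site.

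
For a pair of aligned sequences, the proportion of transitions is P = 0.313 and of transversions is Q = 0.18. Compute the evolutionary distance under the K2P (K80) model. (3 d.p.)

Under the Kimura two-parameter model, d = −½ ln(1 − 2P − Q) − ¼ ln(1 − 2Q).
1 − 2P − Q = 0.194, giving −½ ln(0.194) = 0.819949.
1 − 2Q = 0.64, giving −¼ ln(0.64) = 0.111572.
d = 0.819949 + 0.111572 = 0.931521.

0.932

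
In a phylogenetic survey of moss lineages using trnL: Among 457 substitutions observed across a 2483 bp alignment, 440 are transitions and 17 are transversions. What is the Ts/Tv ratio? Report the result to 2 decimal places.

R = 440/17 = 25.882352… ≈ 25.88 (to 2 d.p.).

25.88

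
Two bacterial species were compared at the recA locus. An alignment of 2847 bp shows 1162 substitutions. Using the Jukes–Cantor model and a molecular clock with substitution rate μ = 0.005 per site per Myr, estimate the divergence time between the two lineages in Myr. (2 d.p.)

58.93

p = 1162/2847 ≈ 0.408149.
d = −(3/4) ln(1 − 4p/3) = −0.75 ln(1 − 0.544199) = −0.75 ln(0.455801)
  = −0.75 × (-0.785699) = 0.589274 substitutions/site.
Under a molecular clock d = 2μt, so t = d/(2μ) = 0.589274 / (2 × 0.005) = 58.93 Myr.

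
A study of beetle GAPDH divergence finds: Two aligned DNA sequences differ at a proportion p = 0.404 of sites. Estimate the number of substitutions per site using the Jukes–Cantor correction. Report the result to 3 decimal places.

0.580

d = −(3/4) ln(1 − 4p/3) = −0.75 ln(1 − 0.538667) = −0.75 ln(0.461333)
  = −0.75 × (-0.773635) = 0.580226 substitutions/site.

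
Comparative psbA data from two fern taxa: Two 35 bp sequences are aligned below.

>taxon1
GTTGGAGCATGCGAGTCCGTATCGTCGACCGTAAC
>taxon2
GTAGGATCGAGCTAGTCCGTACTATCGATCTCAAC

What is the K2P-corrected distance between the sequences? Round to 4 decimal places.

0.4166

Of 35 sites, 6 differences are transitions and 5 are transversions, so P = 6/35 ≈ 0.171429 and Q = 5/35 ≈ 0.142857.
Under the Kimura two-parameter model, d = −½ ln(1 − 2P − Q) − ¼ ln(1 − 2Q).
1 − 2P − Q = 0.514285, giving −½ ln(0.514285) = 0.332489.
1 − 2Q = 0.714286, giving −¼ ln(0.714286) = 0.084118.
d = 0.332489 + 0.084118 = 0.416607.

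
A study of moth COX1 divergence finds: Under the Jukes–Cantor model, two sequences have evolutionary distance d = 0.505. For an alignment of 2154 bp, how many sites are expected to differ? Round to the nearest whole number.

792

Invert JC69: p = (3/4)(1 − e^(−4d/3)) = 0.75 × (1 − e^(-0.673333)) = 0.75 × (1 − 0.510006) = 0.367496.
Expected differing sites = pL ≈ 0.367496 × 2154 = 791.586384 ≈ 792.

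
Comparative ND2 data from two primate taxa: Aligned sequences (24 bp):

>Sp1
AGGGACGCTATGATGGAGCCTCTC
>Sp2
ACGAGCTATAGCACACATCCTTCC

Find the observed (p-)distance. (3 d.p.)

The sequences differ at 13 of 24 positions.
p = 13/24 = 0.541666… ≈ 0.542 (to 3 d.p.).

0.542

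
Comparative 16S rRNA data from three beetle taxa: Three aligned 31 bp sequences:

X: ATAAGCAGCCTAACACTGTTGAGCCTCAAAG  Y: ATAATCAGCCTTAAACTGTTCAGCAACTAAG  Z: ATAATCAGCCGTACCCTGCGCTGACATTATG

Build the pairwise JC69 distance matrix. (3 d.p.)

X–Y: 7/31 sites differ → p ≈ 0.225806, d = −0.75 ln(1 − 0.301075) = 0.268659 ≈ 0.269.
X–Z: 13/31 sites differ → p ≈ 0.419355, d = −0.75 ln(1 − 0.55914) = 0.614271 ≈ 0.614.
Y–Z: 10/31 sites differ → p ≈ 0.322581, d = −0.75 ln(1 − 0.430108) = 0.421731 ≈ 0.422.

d(X,Y) = 0.269, d(X,Z) = 0.614, d(Y,Z) = 0.422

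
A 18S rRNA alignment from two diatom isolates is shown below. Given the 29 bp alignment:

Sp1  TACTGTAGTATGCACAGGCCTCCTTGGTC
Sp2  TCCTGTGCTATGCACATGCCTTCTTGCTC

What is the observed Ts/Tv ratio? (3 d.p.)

Transitions are A↔G and C↔T; transversions are all other mismatches.
Transitions: 2. Transversions: 4.
R = 2/4 = 0.500.

0.500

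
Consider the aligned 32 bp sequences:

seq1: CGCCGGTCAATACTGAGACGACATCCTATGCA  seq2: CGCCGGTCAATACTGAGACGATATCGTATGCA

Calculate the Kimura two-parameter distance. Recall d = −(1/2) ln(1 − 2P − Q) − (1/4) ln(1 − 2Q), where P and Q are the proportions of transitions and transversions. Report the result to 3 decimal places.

0.065

Of 32 sites, 1 differences are transitions and 1 are transversions, so P = 1/32 = 0.03125 and Q = 1/32 = 0.03125.
Under the Kimura two-parameter model, d = −½ ln(1 − 2P − Q) − ¼ ln(1 − 2Q).
1 − 2P − Q = 0.90625, giving −½ ln(0.90625) = 0.049220.
1 − 2Q = 0.9375, giving −¼ ln(0.9375) = 0.016135.
d = 0.049220 + 0.016135 = 0.065355.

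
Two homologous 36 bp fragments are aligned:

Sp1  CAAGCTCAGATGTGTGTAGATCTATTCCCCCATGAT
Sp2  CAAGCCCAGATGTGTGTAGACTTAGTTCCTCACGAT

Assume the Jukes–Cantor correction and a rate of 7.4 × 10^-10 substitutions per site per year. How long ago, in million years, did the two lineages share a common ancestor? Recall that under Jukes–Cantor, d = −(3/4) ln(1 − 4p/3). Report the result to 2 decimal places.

The sequences differ at 7 of 36 sites (6, 21, 22, 25, 27, 30, 33), so p = 7/36 ≈ 0.194444.
d = −(3/4) ln(1 − 4p/3) = −0.75 ln(1 − 0.259259) = −0.75 ln(0.740741)
  = −0.75 × (-0.300104) = 0.225078 substitutions/site.
Under a molecular clock d = 2μt, so t = d/(2μ) = 0.225078 / (2 × 7.4 × 10^-10) = 152.08 million years.

152.08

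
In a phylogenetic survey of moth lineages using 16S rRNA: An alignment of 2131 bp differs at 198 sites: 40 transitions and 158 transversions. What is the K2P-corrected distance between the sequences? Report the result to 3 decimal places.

0.099

P = 40/2131 ≈ 0.018771 and Q = 158/2131 ≈ 0.074144.
Under the Kimura two-parameter model, d = −½ ln(1 − 2P − Q) − ¼ ln(1 − 2Q).
1 − 2P − Q = 0.888314, giving −½ ln(0.888314) = 0.059215.
1 − 2Q = 0.851712, giving −¼ ln(0.851712) = 0.040127.
d = 0.059215 + 0.040127 = 0.099342.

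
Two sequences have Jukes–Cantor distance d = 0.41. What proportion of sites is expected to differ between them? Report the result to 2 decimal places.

0.32

p = (3/4)(1 − e^(−4d/3)) = 0.75 × (1 − e^(-0.546667)) = 0.75 × (1 − 0.578876) = 0.315843.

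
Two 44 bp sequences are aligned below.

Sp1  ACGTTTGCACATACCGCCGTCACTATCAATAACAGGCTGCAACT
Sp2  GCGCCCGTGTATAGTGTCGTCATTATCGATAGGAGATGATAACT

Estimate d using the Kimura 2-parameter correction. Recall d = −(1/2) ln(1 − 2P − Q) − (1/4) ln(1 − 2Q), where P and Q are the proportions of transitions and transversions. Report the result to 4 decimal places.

0.8301

Of 44 sites, 16 differences are transitions and 3 are transversions, so P = 16/44 ≈ 0.363636 and Q = 3/44 ≈ 0.068182.
Under the Kimura two-parameter model, d = −½ ln(1 − 2P − Q) − ¼ ln(1 − 2Q).
1 − 2P − Q = 0.204546, giving −½ ln(0.204546) = 0.793481.
1 − 2Q = 0.863636, giving −¼ ln(0.863636) = 0.036651.
d = 0.793481 + 0.036651 = 0.830132.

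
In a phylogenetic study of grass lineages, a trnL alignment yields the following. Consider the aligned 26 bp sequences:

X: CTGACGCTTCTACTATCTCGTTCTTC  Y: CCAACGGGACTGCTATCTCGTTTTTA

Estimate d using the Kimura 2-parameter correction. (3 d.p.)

0.401

Of 26 sites, 4 differences are transitions and 4 are transversions, so P = 4/26 ≈ 0.153846 and Q = 4/26 ≈ 0.153846.
Under the Kimura two-parameter model, d = −½ ln(1 − 2P − Q) − ¼ ln(1 − 2Q).
1 − 2P − Q = 0.538462, giving −½ ln(0.538462) = 0.309519.
1 − 2Q = 0.692308, giving −¼ ln(0.692308) = 0.091931.
d = 0.309519 + 0.091931 = 0.401450.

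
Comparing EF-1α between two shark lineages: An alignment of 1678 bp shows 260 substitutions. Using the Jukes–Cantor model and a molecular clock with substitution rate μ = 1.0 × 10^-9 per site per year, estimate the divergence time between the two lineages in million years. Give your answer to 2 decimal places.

p = 260/1678 ≈ 0.154946.
d = −(3/4) ln(1 − 4p/3) = −0.75 ln(1 − 0.206595) = −0.75 ln(0.793405)
  = −0.75 × (-0.231421) = 0.173566 substitutions/site.
Under a molecular clock d = 2μt, so t = d/(2μ) = 0.173566 / (2 × 1.0 × 10^-9) = 86.78 million years.

86.78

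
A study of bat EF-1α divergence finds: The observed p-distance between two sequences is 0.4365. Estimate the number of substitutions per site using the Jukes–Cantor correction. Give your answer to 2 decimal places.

0.65

d = −(3/4) ln(1 − 4p/3) = −0.75 ln(1 − 0.582) = −0.75 ln(0.418)
  = −0.75 × (-0.872274) = 0.654206 substitutions/site.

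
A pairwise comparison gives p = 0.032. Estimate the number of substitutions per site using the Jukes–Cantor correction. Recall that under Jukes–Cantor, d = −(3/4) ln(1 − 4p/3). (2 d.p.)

0.03

d = −(3/4) ln(1 − 4p/3) = −0.75 ln(1 − 0.042667) = −0.75 ln(0.957333)
  = −0.75 × (-0.043604) = 0.032703 substitutions/site.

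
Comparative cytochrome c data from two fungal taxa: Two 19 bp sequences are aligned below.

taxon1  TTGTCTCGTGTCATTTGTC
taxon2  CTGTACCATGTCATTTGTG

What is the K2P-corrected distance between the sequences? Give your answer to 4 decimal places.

0.3324

Of 19 sites, 3 differences are transitions and 2 are transversions, so P = 3/19 ≈ 0.157895 and Q = 2/19 ≈ 0.105263.
Under the Kimura two-parameter model, d = −½ ln(1 − 2P − Q) − ¼ ln(1 − 2Q).
1 − 2P − Q = 0.578947, giving −½ ln(0.578947) = 0.273272.
1 − 2Q = 0.789474, giving −¼ ln(0.789474) = 0.059097.
d = 0.273272 + 0.059097 = 0.332369.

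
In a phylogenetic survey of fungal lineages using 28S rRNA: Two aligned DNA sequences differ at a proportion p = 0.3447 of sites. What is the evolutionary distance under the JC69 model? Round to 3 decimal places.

0.462

d = −(3/4) ln(1 − 4p/3) = −0.75 ln(1 − 0.4596) = −0.75 ln(0.5404)
  = −0.75 × (-0.615446) = 0.461585 substitutions/site.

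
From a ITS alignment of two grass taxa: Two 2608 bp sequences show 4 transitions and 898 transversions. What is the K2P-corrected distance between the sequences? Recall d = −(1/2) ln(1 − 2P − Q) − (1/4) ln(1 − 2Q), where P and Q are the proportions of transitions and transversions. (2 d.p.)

P = 4/2608 ≈ 0.001534 and Q = 898/2608 ≈ 0.344325.
Under the Kimura two-parameter model, d = −½ ln(1 − 2P − Q) − ¼ ln(1 − 2Q).
1 − 2P − Q = 0.652607, giving −½ ln(0.652607) = 0.213390.
1 − 2Q = 0.31135, giving −¼ ln(0.31135) = 0.291709.
d = 0.213390 + 0.291709 = 0.505099.

0.51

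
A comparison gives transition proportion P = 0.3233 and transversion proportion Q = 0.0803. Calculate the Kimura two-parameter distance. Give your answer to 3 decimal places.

Under the Kimura two-parameter model, d = −½ ln(1 − 2P − Q) − ¼ ln(1 − 2Q).
1 − 2P − Q = 0.2731, giving −½ ln(0.2731) = 0.648959.
1 − 2Q = 0.8394, giving −¼ ln(0.8394) = 0.043767.
d = 0.648959 + 0.043767 = 0.692726.

0.693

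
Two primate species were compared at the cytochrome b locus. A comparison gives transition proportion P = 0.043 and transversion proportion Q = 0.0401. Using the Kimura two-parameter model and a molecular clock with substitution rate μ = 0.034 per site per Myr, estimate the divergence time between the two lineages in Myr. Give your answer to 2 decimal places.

Under the Kimura two-parameter model, d = −½ ln(1 − 2P − Q) − ¼ ln(1 − 2Q).
1 − 2P − Q = 0.8739, giving −½ ln(0.8739) = 0.067395.
1 − 2Q = 0.9198, giving −¼ ln(0.9198) = 0.020900.
d = 0.067395 + 0.020900 = 0.088295.
Under a molecular clock d = 2μt, so t = d/(2μ) = 0.088295 / (2 × 0.034) = 1.30 Myr.

1.30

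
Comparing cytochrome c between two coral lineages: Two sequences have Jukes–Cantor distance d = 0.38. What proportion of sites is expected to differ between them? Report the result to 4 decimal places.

0.2981

p = (3/4)(1 − e^(−4d/3)) = 0.75 × (1 − e^(-0.506667)) = 0.75 × (1 − 0.602500) = 0.298125.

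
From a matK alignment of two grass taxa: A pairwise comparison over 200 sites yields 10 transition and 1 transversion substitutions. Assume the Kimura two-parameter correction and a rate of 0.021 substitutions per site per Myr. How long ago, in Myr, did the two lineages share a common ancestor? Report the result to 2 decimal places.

P = 10/200 = 0.05 and Q = 1/200 = 0.005.
Under the Kimura two-parameter model, d = −½ ln(1 − 2P − Q) − ¼ ln(1 − 2Q).
1 − 2P − Q = 0.895, giving −½ ln(0.895) = 0.055466.
1 − 2Q = 0.99, giving −¼ ln(0.99) = 0.002513.
d = 0.055466 + 0.002513 = 0.057979.
Under a molecular clock d = 2μt, so t = d/(2μ) = 0.057979 / (2 × 0.021) = 1.38 Myr.

1.38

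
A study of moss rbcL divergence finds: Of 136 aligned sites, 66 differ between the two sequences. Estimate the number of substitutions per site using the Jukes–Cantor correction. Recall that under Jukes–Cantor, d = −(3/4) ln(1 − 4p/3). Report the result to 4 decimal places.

0.7811

p = 66/136 ≈ 0.485294.
d = −(3/4) ln(1 − 4p/3) = −0.75 ln(1 − 0.647059) = −0.75 ln(0.352941)
  = −0.75 × (-1.041454) = 0.781091 substitutions/site.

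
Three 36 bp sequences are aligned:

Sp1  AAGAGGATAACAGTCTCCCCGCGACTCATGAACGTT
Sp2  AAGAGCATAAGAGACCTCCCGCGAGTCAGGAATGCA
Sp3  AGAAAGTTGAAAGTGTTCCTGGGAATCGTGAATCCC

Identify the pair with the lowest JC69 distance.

Sp1–Sp2: 10/36 differ, p = 0.278, d = 0.347.
Sp1–Sp3: 16/36 differ, p = 0.444, d = 0.673.
Sp2–Sp3: 17/36 differ, p = 0.472, d = 0.745.
The smallest distance is between Sp1 and Sp2.

Sp1 and Sp2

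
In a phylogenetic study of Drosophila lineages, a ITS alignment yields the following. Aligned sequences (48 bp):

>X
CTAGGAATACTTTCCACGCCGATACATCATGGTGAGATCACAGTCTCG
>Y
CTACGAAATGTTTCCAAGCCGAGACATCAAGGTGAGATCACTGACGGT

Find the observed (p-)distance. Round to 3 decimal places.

The sequences differ at 12 of 48 positions.
p = 12/48 = 0.250.

0.250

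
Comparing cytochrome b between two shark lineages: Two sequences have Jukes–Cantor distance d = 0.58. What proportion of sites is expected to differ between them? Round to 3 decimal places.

0.404

p = (3/4)(1 − e^(−4d/3)) = 0.75 × (1 − e^(-0.773333)) = 0.75 × (1 − 0.461472) = 0.403896.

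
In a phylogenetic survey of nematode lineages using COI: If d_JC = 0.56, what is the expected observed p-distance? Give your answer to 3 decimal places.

p = (3/4)(1 − e^(−4d/3)) = 0.75 × (1 − e^(-0.746667)) = 0.75 × (1 − 0.473944) = 0.394542.

0.395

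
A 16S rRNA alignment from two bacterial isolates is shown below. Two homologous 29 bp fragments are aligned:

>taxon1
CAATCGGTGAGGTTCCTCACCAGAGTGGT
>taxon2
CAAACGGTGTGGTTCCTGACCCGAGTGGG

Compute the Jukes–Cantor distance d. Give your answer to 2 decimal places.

0.20

The sequences differ at 5 of 29 sites (4, 10, 18, 22, 29), so p = 5/29 ≈ 0.172414.
d = −(3/4) ln(1 − 4p/3) = −0.75 ln(1 − 0.229885) = −0.75 ln(0.770115)
  = −0.75 × (-0.261215) = 0.195911 substitutions/site.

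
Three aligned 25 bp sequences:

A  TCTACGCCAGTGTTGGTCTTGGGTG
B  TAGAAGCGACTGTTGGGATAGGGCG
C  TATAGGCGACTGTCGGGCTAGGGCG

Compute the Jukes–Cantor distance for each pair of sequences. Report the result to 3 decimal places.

d(A,B) = 0.490, d(A,C) = 0.417, d(B,C) = 0.180

A–B: 9/25 sites differ → p = 0.36, d = −0.75 ln(1 − 0.48) = 0.490445 ≈ 0.490.
A–C: 8/25 sites differ → p = 0.32, d = −0.75 ln(1 − 0.426667) = 0.417216 ≈ 0.417.
B–C: 4/25 sites differ → p = 0.16, d = −0.75 ln(1 − 0.213333) = 0.179963 ≈ 0.180.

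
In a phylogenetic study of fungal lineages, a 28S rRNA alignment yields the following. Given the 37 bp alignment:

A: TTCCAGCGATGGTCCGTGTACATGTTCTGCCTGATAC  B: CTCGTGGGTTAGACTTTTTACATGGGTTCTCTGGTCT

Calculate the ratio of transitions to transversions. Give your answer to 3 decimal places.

0.636

Transitions are A↔G and C↔T; transversions are all other mismatches.
Transitions: 7. Transversions: 11.
R = 7/11 = 0.636363… ≈ 0.636 (to 3 d.p.).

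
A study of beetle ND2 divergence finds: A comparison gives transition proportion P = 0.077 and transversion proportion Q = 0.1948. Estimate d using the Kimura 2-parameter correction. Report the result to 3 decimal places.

0.338

Under the Kimura two-parameter model, d = −½ ln(1 − 2P − Q) − ¼ ln(1 − 2Q).
1 − 2P − Q = 0.6512, giving −½ ln(0.6512) = 0.214469.
1 − 2Q = 0.6104, giving −¼ ln(0.6104) = 0.123410.
d = 0.214469 + 0.123410 = 0.337879.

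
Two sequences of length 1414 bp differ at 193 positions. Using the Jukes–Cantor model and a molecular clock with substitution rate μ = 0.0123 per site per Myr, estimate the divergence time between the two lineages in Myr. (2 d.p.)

6.12

p = 193/1414 ≈ 0.136492.
d = −(3/4) ln(1 − 4p/3) = −0.75 ln(1 − 0.181989) = −0.75 ln(0.818011)
  = −0.75 × (-0.200879) = 0.150659 substitutions/site.
Under a molecular clock d = 2μt, so t = d/(2μ) = 0.150659 / (2 × 0.0123) = 6.12 Myr.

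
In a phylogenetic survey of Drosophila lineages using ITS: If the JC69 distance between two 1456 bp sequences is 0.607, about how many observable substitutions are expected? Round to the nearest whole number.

Invert JC69: p = (3/4)(1 − e^(−4d/3)) = 0.75 × (1 − e^(-0.809333)) = 0.75 × (1 − 0.445155) = 0.416134.
Expected differing sites = pL ≈ 0.416134 × 1456 = 605.891104 ≈ 606.

606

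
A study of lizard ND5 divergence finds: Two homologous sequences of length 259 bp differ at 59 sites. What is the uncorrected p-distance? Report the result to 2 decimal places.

p = 59/259 = 0.227799… ≈ 0.23 (to 2 d.p.).

0.23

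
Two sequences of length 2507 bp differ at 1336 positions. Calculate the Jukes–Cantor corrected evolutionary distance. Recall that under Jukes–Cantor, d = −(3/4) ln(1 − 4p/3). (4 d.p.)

0.9298

p = 1336/2507 ≈ 0.532908.
d = −(3/4) ln(1 − 4p/3) = −0.75 ln(1 − 0.710544) = −0.75 ln(0.289456)
  = −0.75 × (-1.239752) = 0.929814 substitutions/site.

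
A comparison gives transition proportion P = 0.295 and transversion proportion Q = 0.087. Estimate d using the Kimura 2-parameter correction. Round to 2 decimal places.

0.61

Under the Kimura two-parameter model, d = −½ ln(1 − 2P − Q) − ¼ ln(1 − 2Q).
1 − 2P − Q = 0.323, giving −½ ln(0.323) = 0.565051.
1 − 2Q = 0.826, giving −¼ ln(0.826) = 0.047790.
d = 0.565051 + 0.047790 = 0.612841.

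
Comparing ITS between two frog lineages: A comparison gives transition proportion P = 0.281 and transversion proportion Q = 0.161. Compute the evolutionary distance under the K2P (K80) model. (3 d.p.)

0.739

Under the Kimura two-parameter model, d = −½ ln(1 − 2P − Q) − ¼ ln(1 − 2Q).
1 − 2P − Q = 0.277, giving −½ ln(0.277) = 0.641869.
1 − 2Q = 0.678, giving −¼ ln(0.678) = 0.097152.
d = 0.641869 + 0.097152 = 0.739021.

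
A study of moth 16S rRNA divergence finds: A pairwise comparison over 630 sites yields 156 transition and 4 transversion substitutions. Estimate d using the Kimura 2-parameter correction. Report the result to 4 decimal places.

P = 156/630 ≈ 0.247619 and Q = 4/630 ≈ 0.006349.
Under the Kimura two-parameter model, d = −½ ln(1 − 2P − Q) − ¼ ln(1 − 2Q).
1 − 2P − Q = 0.498413, giving −½ ln(0.498413) = 0.348163.
1 − 2Q = 0.987302, giving −¼ ln(0.987302) = 0.003195.
d = 0.348163 + 0.003195 = 0.351358.

0.3514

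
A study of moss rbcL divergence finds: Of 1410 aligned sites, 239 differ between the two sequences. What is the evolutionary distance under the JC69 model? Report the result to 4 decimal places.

0.1921

p = 239/1410 ≈ 0.169504.
d = −(3/4) ln(1 − 4p/3) = −0.75 ln(1 − 0.226005) = −0.75 ln(0.773995)
  = −0.75 × (-0.256190) = 0.192143 substitutions/site.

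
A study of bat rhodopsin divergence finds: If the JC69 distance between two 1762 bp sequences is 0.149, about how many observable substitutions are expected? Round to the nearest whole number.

Invert JC69: p = (3/4)(1 − e^(−4d/3)) = 0.75 × (1 − e^(-0.198667)) = 0.75 × (1 − 0.819823) = 0.135133.
Expected differing sites = pL ≈ 0.135133 × 1762 = 238.104346 ≈ 238.

238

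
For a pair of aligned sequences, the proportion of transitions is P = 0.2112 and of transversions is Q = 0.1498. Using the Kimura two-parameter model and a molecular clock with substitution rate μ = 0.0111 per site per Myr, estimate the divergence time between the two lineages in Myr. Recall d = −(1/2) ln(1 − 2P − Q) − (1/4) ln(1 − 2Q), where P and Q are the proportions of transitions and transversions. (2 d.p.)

23.13

Under the Kimura two-parameter model, d = −½ ln(1 − 2P − Q) − ¼ ln(1 − 2Q).
1 − 2P − Q = 0.4278, giving −½ ln(0.4278) = 0.424550.
1 − 2Q = 0.7004, giving −¼ ln(0.7004) = 0.089026.
d = 0.424550 + 0.089026 = 0.513576.
Under a molecular clock d = 2μt, so t = d/(2μ) = 0.513576 / (2 × 0.0111) = 23.13 Myr.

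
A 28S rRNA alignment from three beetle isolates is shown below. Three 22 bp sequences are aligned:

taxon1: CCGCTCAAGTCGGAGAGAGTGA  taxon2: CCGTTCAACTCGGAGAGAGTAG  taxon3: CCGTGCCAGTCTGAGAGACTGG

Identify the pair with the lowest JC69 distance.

taxon1–taxon2: 4/22 differ, p = 0.182, d = 0.208.
taxon1–taxon3: 6/22 differ, p = 0.273, d = 0.339.
taxon2–taxon3: 6/22 differ, p = 0.273, d = 0.339.
The smallest distance is between taxon1 and taxon2.

taxon1 and taxon2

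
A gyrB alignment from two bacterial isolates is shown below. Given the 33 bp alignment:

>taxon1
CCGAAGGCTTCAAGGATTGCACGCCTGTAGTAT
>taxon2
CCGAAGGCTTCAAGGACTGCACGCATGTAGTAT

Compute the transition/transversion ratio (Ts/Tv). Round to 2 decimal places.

1.00

Transitions are A↔G and C↔T; transversions are all other mismatches.
Transitions: 1. Transversions: 1.
R = 1/1 = 1.00.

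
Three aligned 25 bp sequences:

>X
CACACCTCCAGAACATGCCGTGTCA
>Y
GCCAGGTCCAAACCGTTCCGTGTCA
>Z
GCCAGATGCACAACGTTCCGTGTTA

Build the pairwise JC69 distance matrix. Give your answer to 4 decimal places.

d(X,Y) = 0.4172, d(X,Z) = 0.4904, d(Y,Z) = 0.2326

X–Y: 8/25 sites differ → p = 0.32, d = −0.75 ln(1 − 0.426667) = 0.417216 ≈ 0.4172.
X–Z: 9/25 sites differ → p = 0.36, d = −0.75 ln(1 − 0.48) = 0.490445 ≈ 0.4904.
Y–Z: 5/25 sites differ → p = 0.2, d = −0.75 ln(1 − 0.266667) = 0.232617 ≈ 0.2326.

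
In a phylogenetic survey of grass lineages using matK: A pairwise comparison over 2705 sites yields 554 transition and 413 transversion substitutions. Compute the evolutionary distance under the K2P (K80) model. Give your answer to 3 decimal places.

P = 554/2705 ≈ 0.204806 and Q = 413/2705 ≈ 0.15268.
Under the Kimura two-parameter model, d = −½ ln(1 − 2P − Q) − ¼ ln(1 − 2Q).
1 − 2P − Q = 0.437708, giving −½ ln(0.437708) = 0.413102.
1 − 2Q = 0.69464, giving −¼ ln(0.69464) = 0.091090.
d = 0.413102 + 0.091090 = 0.504192.

0.504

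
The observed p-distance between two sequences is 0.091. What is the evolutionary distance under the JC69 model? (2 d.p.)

d = −(3/4) ln(1 − 4p/3) = −0.75 ln(1 − 0.121333) = −0.75 ln(0.878667)
  = −0.75 × (-0.129349) = 0.097012 substitutions/site.

0.10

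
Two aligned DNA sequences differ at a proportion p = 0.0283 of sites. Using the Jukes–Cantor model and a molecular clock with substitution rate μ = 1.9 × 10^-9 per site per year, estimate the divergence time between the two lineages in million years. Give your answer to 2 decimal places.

7.59

d = −(3/4) ln(1 − 4p/3) = −0.75 ln(1 − 0.037733) = −0.75 ln(0.962267)
  = −0.75 × (-0.038463) = 0.028847 substitutions/site.
Under a molecular clock d = 2μt, so t = d/(2μ) = 0.028847 / (2 × 1.9 × 10^-9) = 7.59 million years.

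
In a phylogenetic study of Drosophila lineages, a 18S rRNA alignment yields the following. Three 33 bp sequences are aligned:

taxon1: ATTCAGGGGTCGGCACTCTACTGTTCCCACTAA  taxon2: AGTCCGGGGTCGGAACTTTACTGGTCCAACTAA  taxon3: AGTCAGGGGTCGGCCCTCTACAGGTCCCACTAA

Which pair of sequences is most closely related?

taxon1–taxon2: 6/33 differ, p = 0.182, d = 0.208.
taxon1–taxon3: 4/33 differ, p = 0.121, d = 0.132.
taxon2–taxon3: 6/33 differ, p = 0.182, d = 0.208.
The smallest distance is between taxon1 and taxon3.

taxon1 and taxon3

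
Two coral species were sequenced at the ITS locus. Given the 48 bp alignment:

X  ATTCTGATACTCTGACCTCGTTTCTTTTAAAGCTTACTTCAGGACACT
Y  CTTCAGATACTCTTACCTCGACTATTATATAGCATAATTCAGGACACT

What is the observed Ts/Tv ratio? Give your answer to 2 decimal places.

Transitions are A↔G and C↔T; transversions are all other mismatches.
Transitions: 1. Transversions: 9.
R = 1/9 = 0.111111… ≈ 0.11 (to 2 d.p.).

0.11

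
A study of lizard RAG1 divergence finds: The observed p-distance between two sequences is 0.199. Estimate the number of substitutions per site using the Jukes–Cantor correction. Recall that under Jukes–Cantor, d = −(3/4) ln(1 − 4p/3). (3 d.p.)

0.231

d = −(3/4) ln(1 − 4p/3) = −0.75 ln(1 − 0.265333) = −0.75 ln(0.734667)
  = −0.75 × (-0.308338) = 0.231254 substitutions/site.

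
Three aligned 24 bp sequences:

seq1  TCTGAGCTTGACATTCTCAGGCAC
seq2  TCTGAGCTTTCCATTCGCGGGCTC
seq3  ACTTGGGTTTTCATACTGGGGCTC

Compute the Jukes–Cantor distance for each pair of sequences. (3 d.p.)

seq1–seq2: 5/24 sites differ → p ≈ 0.208333, d = −0.75 ln(1 − 0.277777) = 0.244066 ≈ 0.244.
seq1–seq3: 10/24 sites differ → p ≈ 0.416667, d = −0.75 ln(1 − 0.555556) = 0.608198 ≈ 0.608.
seq2–seq3: 8/24 sites differ → p ≈ 0.333333, d = −0.75 ln(1 − 0.444444) = 0.440839 ≈ 0.441.

d(seq1,seq2) = 0.244, d(seq1,seq3) = 0.608, d(seq2,seq3) = 0.441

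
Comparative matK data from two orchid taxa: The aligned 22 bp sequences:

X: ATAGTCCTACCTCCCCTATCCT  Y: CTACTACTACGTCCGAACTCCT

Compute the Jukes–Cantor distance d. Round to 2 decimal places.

0.50

The sequences differ at 8 of 22 sites (1, 4, 6, 11, 15, 16, 17, 18), so p = 8/22 ≈ 0.363636.
d = −(3/4) ln(1 − 4p/3) = −0.75 ln(1 − 0.484848) = −0.75 ln(0.515152)
  = −0.75 × (-0.663293) = 0.497470 substitutions/site.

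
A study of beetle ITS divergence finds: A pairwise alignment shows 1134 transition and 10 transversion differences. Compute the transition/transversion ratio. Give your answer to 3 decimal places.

R = 1134/10 = 113.400.

113.400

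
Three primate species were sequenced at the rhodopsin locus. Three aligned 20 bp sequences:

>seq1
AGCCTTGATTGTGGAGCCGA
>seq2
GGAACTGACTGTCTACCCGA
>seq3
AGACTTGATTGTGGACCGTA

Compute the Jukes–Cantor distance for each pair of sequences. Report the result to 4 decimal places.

d(seq1,seq2) = 0.5716, d(seq1,seq3) = 0.2326, d(seq2,seq3) = 0.5716

seq1–seq2: 8/20 sites differ → p = 0.4, d = −0.75 ln(1 − 0.533333) = 0.571605 ≈ 0.5716.
seq1–seq3: 4/20 sites differ → p = 0.2, d = −0.75 ln(1 − 0.266667) = 0.232617 ≈ 0.2326.
seq2–seq3: 8/20 sites differ → p = 0.4, d = −0.75 ln(1 − 0.533333) = 0.571605 ≈ 0.5716.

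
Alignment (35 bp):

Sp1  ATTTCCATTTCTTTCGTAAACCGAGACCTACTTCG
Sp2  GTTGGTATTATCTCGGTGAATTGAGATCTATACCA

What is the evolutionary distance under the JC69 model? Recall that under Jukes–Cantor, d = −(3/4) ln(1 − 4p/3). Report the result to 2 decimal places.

0.78

The sequences differ at 17 of 35 sites, so p = 17/35 ≈ 0.485714.
d = −(3/4) ln(1 − 4p/3) = −0.75 ln(1 − 0.647619) = −0.75 ln(0.352381)
  = −0.75 × (-1.043042) = 0.782282 substitutions/site.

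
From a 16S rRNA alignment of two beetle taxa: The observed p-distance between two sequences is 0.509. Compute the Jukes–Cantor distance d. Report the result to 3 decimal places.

d = −(3/4) ln(1 − 4p/3) = −0.75 ln(1 − 0.678667) = −0.75 ln(0.321333)
  = −0.75 × (-1.135277) = 0.851458 substitutions/site.

0.851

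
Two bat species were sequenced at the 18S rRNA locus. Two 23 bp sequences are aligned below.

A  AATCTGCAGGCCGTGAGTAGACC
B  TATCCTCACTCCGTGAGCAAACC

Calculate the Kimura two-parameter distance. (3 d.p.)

0.392

Of 23 sites, 3 differences are transitions and 4 are transversions, so P = 3/23 ≈ 0.130435 and Q = 4/23 ≈ 0.173913.
Under the Kimura two-parameter model, d = −½ ln(1 − 2P − Q) − ¼ ln(1 − 2Q).
1 − 2P − Q = 0.565217, giving −½ ln(0.565217) = 0.285273.
1 − 2Q = 0.652174, giving −¼ ln(0.652174) = 0.106861.
d = 0.285273 + 0.106861 = 0.392134.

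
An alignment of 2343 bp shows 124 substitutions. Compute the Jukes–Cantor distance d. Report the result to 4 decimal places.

p = 124/2343 ≈ 0.052924.
d = −(3/4) ln(1 − 4p/3) = −0.75 ln(1 − 0.070565) = −0.75 ln(0.929435)
  = −0.75 × (-0.073178) = 0.054884 substitutions/site.

0.0549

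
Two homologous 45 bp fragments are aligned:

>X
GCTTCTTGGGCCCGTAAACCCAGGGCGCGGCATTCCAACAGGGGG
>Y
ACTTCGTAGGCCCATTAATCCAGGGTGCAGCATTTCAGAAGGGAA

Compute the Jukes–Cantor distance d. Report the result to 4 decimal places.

0.3648

The sequences differ at 13 of 45 sites, so p = 13/45 ≈ 0.288889.
d = −(3/4) ln(1 − 4p/3) = −0.75 ln(1 − 0.385185) = −0.75 ln(0.614815)
  = −0.75 × (-0.486434) = 0.364826 substitutions/site.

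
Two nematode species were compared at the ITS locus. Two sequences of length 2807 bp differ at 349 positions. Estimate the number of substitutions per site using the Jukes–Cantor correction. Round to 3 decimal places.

0.136

p = 349/2807 ≈ 0.124332.
d = −(3/4) ln(1 − 4p/3) = −0.75 ln(1 − 0.165776) = −0.75 ln(0.834224)
  = −0.75 × (-0.181253) = 0.135940 substitutions/site.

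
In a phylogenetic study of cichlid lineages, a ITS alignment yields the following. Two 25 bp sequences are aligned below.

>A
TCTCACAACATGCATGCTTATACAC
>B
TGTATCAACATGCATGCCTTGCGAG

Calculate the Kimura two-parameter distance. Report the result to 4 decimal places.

Of 25 sites, 1 differences are transitions and 8 are transversions, so P = 1/25 = 0.04 and Q = 8/25 = 0.32.
Under the Kimura two-parameter model, d = −½ ln(1 − 2P − Q) − ¼ ln(1 − 2Q).
1 − 2P − Q = 0.6, giving −½ ln(0.6) = 0.255413.
1 − 2Q = 0.36, giving −¼ ln(0.36) = 0.255413.
d = 0.255413 + 0.255413 = 0.510826.

0.5108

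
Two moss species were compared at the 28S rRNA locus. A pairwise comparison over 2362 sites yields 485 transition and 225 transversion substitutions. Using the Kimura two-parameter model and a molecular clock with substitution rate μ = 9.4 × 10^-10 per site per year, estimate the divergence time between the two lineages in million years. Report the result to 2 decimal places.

P = 485/2362 ≈ 0.205334 and Q = 225/2362 ≈ 0.095258.
Under the Kimura two-parameter model, d = −½ ln(1 − 2P − Q) − ¼ ln(1 − 2Q).
1 − 2P − Q = 0.494074, giving −½ ln(0.494074) = 0.352535.
1 − 2Q = 0.809484, giving −¼ ln(0.809484) = 0.052840.
d = 0.352535 + 0.052840 = 0.405375.
Under a molecular clock d = 2μt, so t = d/(2μ) = 0.405375 / (2 × 9.4 × 10^-10) = 215.63 million years.

215.63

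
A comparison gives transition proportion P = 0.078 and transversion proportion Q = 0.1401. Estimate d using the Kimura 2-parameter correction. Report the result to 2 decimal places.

Under the Kimura two-parameter model, d = −½ ln(1 − 2P − Q) − ¼ ln(1 − 2Q).
1 − 2P − Q = 0.7039, giving −½ ln(0.7039) = 0.175559.
1 − 2Q = 0.7198, giving −¼ ln(0.7198) = 0.082195.
d = 0.175559 + 0.082195 = 0.257754.

0.26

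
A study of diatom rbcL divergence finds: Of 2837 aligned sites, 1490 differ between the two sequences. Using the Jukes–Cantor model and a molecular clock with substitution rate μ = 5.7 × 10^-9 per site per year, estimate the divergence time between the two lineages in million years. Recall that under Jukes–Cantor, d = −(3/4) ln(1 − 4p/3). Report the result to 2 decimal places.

p = 1490/2837 ≈ 0.525203.
d = −(3/4) ln(1 − 4p/3) = −0.75 ln(1 − 0.700271) = −0.75 ln(0.299729)
  = −0.75 × (-1.204877) = 0.903658 substitutions/site.
Under a molecular clock d = 2μt, so t = d/(2μ) = 0.903658 / (2 × 5.7 × 10^-9) = 79.27 million years.

79.27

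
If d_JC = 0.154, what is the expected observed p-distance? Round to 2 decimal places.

0.14

p = (3/4)(1 − e^(−4d/3)) = 0.75 × (1 − e^(-0.205333)) = 0.75 × (1 − 0.814376) = 0.139218.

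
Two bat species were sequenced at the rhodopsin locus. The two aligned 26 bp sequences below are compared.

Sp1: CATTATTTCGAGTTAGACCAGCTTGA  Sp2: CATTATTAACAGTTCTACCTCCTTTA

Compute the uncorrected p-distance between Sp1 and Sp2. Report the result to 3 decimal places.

0.308

The sequences differ at 8 of 26 positions (sites 8, 9, 10, 15, 16, 20, 21, 25).
p = 8/26 = 0.307692… ≈ 0.308 (to 3 d.p.).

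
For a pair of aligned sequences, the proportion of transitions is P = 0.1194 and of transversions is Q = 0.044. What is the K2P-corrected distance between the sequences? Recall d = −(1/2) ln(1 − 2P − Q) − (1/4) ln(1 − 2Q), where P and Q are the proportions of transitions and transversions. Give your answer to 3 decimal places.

0.189

Under the Kimura two-parameter model, d = −½ ln(1 − 2P − Q) − ¼ ln(1 − 2Q).
1 − 2P − Q = 0.7172, giving −½ ln(0.7172) = 0.166200.
1 − 2Q = 0.912, giving −¼ ln(0.912) = 0.023029.
d = 0.166200 + 0.023029 = 0.189229.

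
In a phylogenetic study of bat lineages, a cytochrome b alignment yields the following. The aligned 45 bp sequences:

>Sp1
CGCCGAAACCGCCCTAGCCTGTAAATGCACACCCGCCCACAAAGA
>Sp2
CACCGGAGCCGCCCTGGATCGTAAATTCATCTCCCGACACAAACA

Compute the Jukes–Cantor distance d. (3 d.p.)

0.441

The sequences differ at 15 of 45 sites, so p = 15/45 ≈ 0.333333.
d = −(3/4) ln(1 − 4p/3) = −0.75 ln(1 − 0.444444) = −0.75 ln(0.555556)
  = −0.75 × (-0.587786) = 0.440840 substitutions/site.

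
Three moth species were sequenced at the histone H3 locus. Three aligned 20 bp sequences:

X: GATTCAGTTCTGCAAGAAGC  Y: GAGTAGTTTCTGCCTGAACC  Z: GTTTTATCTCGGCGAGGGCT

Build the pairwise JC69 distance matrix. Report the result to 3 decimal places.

X–Y: 7/20 sites differ → p = 0.35, d = −0.75 ln(1 − 0.466667) = 0.471457 ≈ 0.471.
X–Z: 10/20 sites differ → p = 0.5, d = −0.75 ln(1 − 0.666667) = 0.823960 ≈ 0.824.
Y–Z: 11/20 sites differ → p = 0.55, d = −0.75 ln(1 − 0.733333) = 0.991316 ≈ 0.991.

d(X,Y) = 0.471, d(X,Z) = 0.824, d(Y,Z) = 0.991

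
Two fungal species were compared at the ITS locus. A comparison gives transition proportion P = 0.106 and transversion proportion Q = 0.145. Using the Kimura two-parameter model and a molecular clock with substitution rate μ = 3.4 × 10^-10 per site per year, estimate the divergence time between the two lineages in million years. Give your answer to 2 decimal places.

450.63

Under the Kimura two-parameter model, d = −½ ln(1 − 2P − Q) − ¼ ln(1 − 2Q).
1 − 2P − Q = 0.643, giving −½ ln(0.643) = 0.220805.
1 − 2Q = 0.71, giving −¼ ln(0.71) = 0.085623.
d = 0.220805 + 0.085623 = 0.306428.
Under a molecular clock d = 2μt, so t = d/(2μ) = 0.306428 / (2 × 3.4 × 10^-10) = 450.63 million years.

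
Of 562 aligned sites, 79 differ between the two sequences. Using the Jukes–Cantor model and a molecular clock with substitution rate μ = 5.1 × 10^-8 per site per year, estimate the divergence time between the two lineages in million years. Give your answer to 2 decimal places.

p = 79/562 ≈ 0.140569.
d = −(3/4) ln(1 − 4p/3) = −0.75 ln(1 − 0.187425) = −0.75 ln(0.812575)
  = −0.75 × (-0.207547) = 0.155660 substitutions/site.
Under a molecular clock d = 2μt, so t = d/(2μ) = 0.155660 / (2 × 5.1 × 10^-8) = 1.53 million years.

1.53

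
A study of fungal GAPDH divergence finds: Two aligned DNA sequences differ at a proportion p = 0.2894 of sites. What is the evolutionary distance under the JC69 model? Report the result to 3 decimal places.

0.366

d = −(3/4) ln(1 − 4p/3) = −0.75 ln(1 − 0.385867) = −0.75 ln(0.614133)
  = −0.75 × (-0.487544) = 0.365658 substitutions/site.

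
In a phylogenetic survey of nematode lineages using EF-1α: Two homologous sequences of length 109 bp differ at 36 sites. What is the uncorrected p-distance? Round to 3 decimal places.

p = 36/109 = 0.330275… ≈ 0.330 (to 3 d.p.).

0.330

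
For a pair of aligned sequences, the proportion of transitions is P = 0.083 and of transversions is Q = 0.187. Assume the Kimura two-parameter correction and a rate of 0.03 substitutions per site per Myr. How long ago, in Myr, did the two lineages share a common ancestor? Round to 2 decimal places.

5.58

Under the Kimura two-parameter model, d = −½ ln(1 − 2P − Q) − ¼ ln(1 − 2Q).
1 − 2P − Q = 0.647, giving −½ ln(0.647) = 0.217704.
1 − 2Q = 0.626, giving −¼ ln(0.626) = 0.117101.
d = 0.217704 + 0.117101 = 0.334805.
Under a molecular clock d = 2μt, so t = d/(2μ) = 0.334805 / (2 × 0.03) = 5.58 Myr.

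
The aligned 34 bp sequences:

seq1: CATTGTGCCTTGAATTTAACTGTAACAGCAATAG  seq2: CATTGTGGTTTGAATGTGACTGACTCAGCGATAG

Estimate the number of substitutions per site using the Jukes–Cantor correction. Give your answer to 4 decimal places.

The sequences differ at 8 of 34 sites (8, 9, 16, 18, 23, 24, 25, 30), so p = 8/34 ≈ 0.235294.
d = −(3/4) ln(1 − 4p/3) = −0.75 ln(1 − 0.313725) = −0.75 ln(0.686275)
  = −0.75 × (-0.376477) = 0.282358 substitutions/site.

0.2824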